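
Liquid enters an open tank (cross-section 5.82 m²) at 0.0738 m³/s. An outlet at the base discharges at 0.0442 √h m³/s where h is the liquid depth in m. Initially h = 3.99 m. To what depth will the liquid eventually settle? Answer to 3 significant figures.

Level balance: A dh/dt = 0.0738 − 0.0442 √h. Setting dh/dt = 0:
Q_in = 0.0442 √h_ss ⇒ √h_ss = 0.0738/0.0442 = 1.6697.
h_ss = 1.6697² = 2.7878 m. (Since h₀ = 3.99 m > h_ss, the level will fall toward this value.)

2.79 m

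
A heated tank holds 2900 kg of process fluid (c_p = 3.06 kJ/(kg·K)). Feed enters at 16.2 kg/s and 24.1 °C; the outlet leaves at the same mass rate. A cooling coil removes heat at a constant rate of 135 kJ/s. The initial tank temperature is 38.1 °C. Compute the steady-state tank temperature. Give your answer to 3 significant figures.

21.4 °C

Unsteady energy balance on the tank contents: M c_p dT/dt = ṁ c_p (T_in − T) − 135.
At steady state dT/dt = 0 ⇒ T_ss = T_in − Q̇/(ṁ c_p) = 24.1 − 135/(16.2·3.06) = 21.377 °C.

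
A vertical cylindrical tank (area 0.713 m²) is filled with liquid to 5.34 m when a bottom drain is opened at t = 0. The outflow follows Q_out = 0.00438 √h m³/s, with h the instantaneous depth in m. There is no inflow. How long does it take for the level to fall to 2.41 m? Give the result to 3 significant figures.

247 s

With no inflow, A dh/dt = −0.00438 √h.
Separate and integrate: 2(√h − √h₀) = −(0.00438/A) t.
t = 2A(√h₀ − √h)/0.00438 = 2·0.713·(√5.34 − √2.41)/0.00438
  = 1.4260 × (2.3108 − 1.5524) / 0.00438 = 246.92 s.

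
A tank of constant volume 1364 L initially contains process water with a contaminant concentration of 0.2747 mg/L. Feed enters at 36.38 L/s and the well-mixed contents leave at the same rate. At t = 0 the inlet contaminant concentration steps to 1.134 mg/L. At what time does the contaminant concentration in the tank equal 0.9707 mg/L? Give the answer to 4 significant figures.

Accumulation = in − out for the solute gives V dC/dt = Q(C_in − C), so τ = V/Q = 37.4931 s.
C(t) = C_in + (C₀ − C_in) e^(−t/τ). Set C = 0.9707 and solve for t:
e^(−t/τ) = (C − C_in)/(C₀ − C_in) = (0.9707 − 1.134)/(0.2747 − 1.134) = 0.190038
t = −τ ln(…) = 37.4931 × 1.66053 = 62.2584 s.

62.26 s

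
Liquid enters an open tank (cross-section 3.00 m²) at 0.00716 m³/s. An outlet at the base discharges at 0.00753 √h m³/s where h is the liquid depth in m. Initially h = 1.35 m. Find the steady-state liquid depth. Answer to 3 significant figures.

0.904 m

Level balance: A dh/dt = 0.00716 − 0.00753 √h. Setting dh/dt = 0:
Q_in = 0.00753 √h_ss ⇒ √h_ss = 0.00716/0.00753 = 0.95086.
h_ss = 0.95086² = 0.90414 m. (Since h₀ = 1.35 m > h_ss, the level will fall toward this value.)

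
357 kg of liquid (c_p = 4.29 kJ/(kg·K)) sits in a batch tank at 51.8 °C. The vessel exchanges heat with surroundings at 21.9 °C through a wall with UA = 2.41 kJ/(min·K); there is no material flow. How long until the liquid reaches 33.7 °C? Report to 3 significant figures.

Heat balance on the well-mixed liquid: M c_p dT/dt = −UA(T − T_amb).
τ = M c_p/UA = 635.49 min; T_ss = T_amb = 21.900 °C.
T(t) = T_ss + (T₀ − T_ss)e^(−t/τ); set T = 33.7:
t = −τ ln[(T − T_ss)/(T₀ − T_ss)] = −635.49 · ln(0.39465) = 590.85 min.

591 min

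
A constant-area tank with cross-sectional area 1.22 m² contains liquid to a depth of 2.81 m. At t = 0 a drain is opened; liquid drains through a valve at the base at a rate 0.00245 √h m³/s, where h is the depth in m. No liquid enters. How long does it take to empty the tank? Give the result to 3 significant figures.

With no inflow, A dh/dt = −0.00245 √h.
Separate and integrate: 2(√h − √h₀) = −(0.00245/A) t.
Set h = 0: 2√h₀ = (0.00245/A) t_empty ⇒ t_empty = 2A√h₀/0.00245.
t_empty = 2·1.22·√2.81/0.00245 = 2.4400·1.6763/0.00245 = 1669.5 s.

1670 s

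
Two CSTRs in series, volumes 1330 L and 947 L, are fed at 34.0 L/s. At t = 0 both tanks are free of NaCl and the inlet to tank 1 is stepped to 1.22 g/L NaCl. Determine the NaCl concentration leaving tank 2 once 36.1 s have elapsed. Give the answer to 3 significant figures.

Each tank obeys Vᵢ dCᵢ/dt = Q(Cᵢ₋₁ − Cᵢ), so τᵢ = Vᵢ/Q.
τ₁ = 1330/34.0 = 39.118 s; τ₂ = 947/34.0 = 27.853 s.
Tank 1: C₁ = C_in(1 − e^(−t/τ₁)). Tank 2 (τ₁ ≠ τ₂): C₂ = C_in[1 − (τ₁ e^(−t/τ₁) − τ₂ e^(−t/τ₂))/(τ₁ − τ₂)].
At t = 36.1: e^(−t/τ₁) = 0.39738, e^(−t/τ₂) = 0.27360.
C₂ = 1.22·[1 − (39.118·0.39738 − 27.853·0.27360)/(11.265)] = 1.22·0.29655 = 0.36179 g/L.

0.362 g/L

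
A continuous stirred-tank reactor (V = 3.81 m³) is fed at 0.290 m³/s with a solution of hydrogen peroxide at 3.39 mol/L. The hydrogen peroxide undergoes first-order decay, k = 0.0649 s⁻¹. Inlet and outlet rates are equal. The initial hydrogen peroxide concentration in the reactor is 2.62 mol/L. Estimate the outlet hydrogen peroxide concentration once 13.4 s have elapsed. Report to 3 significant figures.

1.95 mol/L

Accumulation = in − out − consumed: V dC/dt = Q C_in − Q C − k V C.
dC/dt = (Q/V) C_in − (Q/V + k) C; effective rate a = Q/V + k = 0.076115 + 0.0649 = 0.14102 s⁻¹.
C_ss = Q C_in/(Q + kV) = 1.8298 mol/L; C(t) = C_ss + (C₀ − C_ss) e^(−a t).
C(13.4) = 1.8298 + (0.79019)·e^(−0.14102·13.4) = 1.8298 + (0.79019)·0.15113 = 1.9492 mol/L.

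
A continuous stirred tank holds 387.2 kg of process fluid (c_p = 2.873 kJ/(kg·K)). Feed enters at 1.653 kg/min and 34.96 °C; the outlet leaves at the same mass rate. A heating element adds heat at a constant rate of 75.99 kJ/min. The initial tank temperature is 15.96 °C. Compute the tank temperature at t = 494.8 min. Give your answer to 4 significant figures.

46.73 °C

M c_p dT/dt = ṁ c_p (T_in − T) + Q̇.
τ = M/ṁ = 234.241 min; T_ss = T_in + Q̇/(ṁ c_p) = 34.96 + 75.99/(1.653·2.873) = 50.9610 °C.
Solution: T(t) = T_ss + (T₀ − T_ss) e^(−t/τ).
T(494.8) = 50.9610 + (-35.0010)·e^(−494.8/234.241) = 50.9610 + (-35.0010)·0.120953 = 46.7276 °C.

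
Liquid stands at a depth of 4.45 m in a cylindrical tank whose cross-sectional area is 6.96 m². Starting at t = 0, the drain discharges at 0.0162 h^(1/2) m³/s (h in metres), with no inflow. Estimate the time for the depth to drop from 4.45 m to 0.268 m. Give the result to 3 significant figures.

With no inflow, A dh/dt = −0.0162 √h.
This is separable: 2 d(√h)/dt = −0.0162/A, so √h = √h₀ − (0.0162/(2A)) t.
t = 2A(√h₀ − √h)/0.0162 = 2·6.96·(√4.45 − √0.268)/0.0162
  = 13.920 × (2.1095 − 0.51769) / 0.0162 = 1367.8 s.

1370 s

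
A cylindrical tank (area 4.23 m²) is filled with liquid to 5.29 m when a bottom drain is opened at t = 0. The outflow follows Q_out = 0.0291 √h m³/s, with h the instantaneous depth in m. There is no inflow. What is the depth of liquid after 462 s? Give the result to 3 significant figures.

With no inflow, A dh/dt = −0.0291 √h.
∫ h^(−1/2) dh = −(0.0291/A) ∫ dt, giving 2√h = 2√h₀ − (0.0291/A) t.
√h = √5.29 − 0.0291·462/(2·4.23) = 2.3000 − 1.5891 = 0.71085.
h = 0.71085² = 0.50531 m.

0.505 m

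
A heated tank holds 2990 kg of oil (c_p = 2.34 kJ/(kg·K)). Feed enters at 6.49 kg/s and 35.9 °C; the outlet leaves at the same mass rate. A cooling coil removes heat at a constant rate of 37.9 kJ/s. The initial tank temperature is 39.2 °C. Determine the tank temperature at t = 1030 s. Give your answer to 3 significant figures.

34.0 °C

Heat balance on the well-mixed liquid: M c_p dT/dt = ṁ c_p (T_in − T) − 37.9.
τ = M/ṁ = 460.71 s; T_ss = T_in − Q̇/(ṁ c_p) = 35.9 − 37.9/(6.49·2.34) = 33.404 °C.
Solution: T(t) = T_ss + (T₀ − T_ss) e^(−t/τ).
T(1030) = 33.404 + (5.7956)·e^(−1030/460.71) = 33.404 + (5.7956)·0.10692 = 34.024 °C.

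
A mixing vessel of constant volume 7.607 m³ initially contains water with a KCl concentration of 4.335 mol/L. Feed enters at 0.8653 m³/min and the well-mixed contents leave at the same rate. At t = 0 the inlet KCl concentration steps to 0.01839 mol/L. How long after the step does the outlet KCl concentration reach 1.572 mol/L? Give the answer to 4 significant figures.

Species balance: V dC/dt = Q(C_in − C) ⇒ τ = V/Q = 8.79117 min.
C(t) = C_in + (C₀ − C_in) e^(−t/τ). Set C = 1.572 and solve for t:
e^(−t/τ) = (C − C_in)/(C₀ − C_in) = (1.572 − 0.01839)/(4.335 − 0.01839) = 0.359914
t = −τ ln(…) = 8.79117 × 1.02189 = 8.98360 min.

8.984 min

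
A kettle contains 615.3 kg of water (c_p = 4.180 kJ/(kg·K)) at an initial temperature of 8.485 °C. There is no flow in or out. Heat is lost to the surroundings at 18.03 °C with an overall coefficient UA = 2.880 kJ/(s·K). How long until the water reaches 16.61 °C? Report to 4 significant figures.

1702 s

Energy balance: M c_p dT/dt = −UA(T − T_amb).
τ = M c_p/UA = 893.040 s; T_ss = T_amb = 18.0300 °C.
T(t) = T_ss + (T₀ − T_ss)e^(−t/τ); set T = 16.61:
t = −τ ln[(T − T_ss)/(T₀ − T_ss)] = −893.040 · ln(0.148769) = 1701.56 s.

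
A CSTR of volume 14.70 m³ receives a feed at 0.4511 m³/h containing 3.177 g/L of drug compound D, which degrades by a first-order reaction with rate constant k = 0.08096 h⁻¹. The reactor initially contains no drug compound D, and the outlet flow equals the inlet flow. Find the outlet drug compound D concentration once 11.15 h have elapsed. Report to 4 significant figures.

0.6218 g/L

Species balance: V dC/dt = Q C_in − Q C − k V C.
This is linear with rate a = Q/V + k = 0.111647 h⁻¹.
C_ss = Q C_in/(Q + kV) = 0.873223 g/L; C(t) = C_ss + (C₀ − C_ss) e^(−a t).
C(11.15) = 0.873223 + (-0.873223)·e^(−0.111647·11.15) = 0.873223 + (-0.873223)·0.287980 = 0.621753 g/L.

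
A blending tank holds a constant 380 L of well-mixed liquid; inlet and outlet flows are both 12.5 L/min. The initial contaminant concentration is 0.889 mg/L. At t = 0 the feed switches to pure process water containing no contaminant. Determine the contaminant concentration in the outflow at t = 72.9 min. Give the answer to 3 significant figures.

0.0808 mg/L

Unsteady species balance (constant V, well mixed): V dC/dt = Q(C_in − C).
So dC/dt = (C_in − C)/τ with τ = V/Q = 380/12.5 = 30.400 min.
Solution: C(t) = C_in + (C₀ − C_in) e^(−t/τ).
C(72.9) = 0 + (0.889 − 0)·e^(−72.9/30.400) = 0 + (0.88900)·0.090897 = 0.080808 mg/L.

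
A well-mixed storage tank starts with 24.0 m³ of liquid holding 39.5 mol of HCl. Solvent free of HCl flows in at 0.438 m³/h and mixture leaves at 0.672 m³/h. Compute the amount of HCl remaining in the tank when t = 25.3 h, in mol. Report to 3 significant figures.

Let m(t) be the amount of HCl. Volume: V(t) = V₀ + (Q_in − Q_out) t = 24.0 − 0.23400 t; V(25.3) = 18.080 m³.
Species balance (pure solvent in): dm/dt = −Q_out · m/V(t).
dm/m = −Q_out dt/(V₀ − 0.23400 t); integrating gives ln(m/m₀) = −(Q_out/(Q_in−Q_out)) ln(V/V₀).
m = m₀ (V₀/V)^(Q_out/(Q_in−Q_out)) = 39.5 × (24.0/18.080)^(-2.8718) = 17.511 mol.

17.5 mol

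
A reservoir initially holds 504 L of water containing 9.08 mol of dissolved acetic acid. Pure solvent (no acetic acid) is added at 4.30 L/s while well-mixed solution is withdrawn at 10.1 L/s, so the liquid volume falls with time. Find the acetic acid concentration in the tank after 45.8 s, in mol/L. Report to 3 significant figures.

Let m(t) be the amount of acetic acid. Volume: V(t) = V₀ + (Q_in − Q_out) t = 504 − 5.8000 t; V(45.8) = 238.36 L.
No acetic acid enters, so dm/dt = −Q_out · (m/V).
Separate: dm/m = −Q_out dt/V(t) ⇒ ln(m/m₀) = −(Q_out/(Q_in−Q_out)) ln(V/V₀).
m = m₀ (V₀/V)^(Q_out/(Q_in−Q_out)) = 9.08 × (504/238.36)^(-1.7414) = 2.4649 mol.
C = m/V = 2.4649/238.36 = 0.010341 mol/L.

0.0103 mol/L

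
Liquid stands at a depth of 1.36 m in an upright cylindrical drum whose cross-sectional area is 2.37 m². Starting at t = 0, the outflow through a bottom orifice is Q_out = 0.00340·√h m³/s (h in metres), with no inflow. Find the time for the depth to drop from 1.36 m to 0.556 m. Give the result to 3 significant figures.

Mass balance (ρ constant): A dh/dt = −0.00340 √h.
This is separable: 2 d(√h)/dt = −0.00340/A, so √h = √h₀ − (0.00340/(2A)) t.
t = 2A(√h₀ − √h)/0.00340 = 2·2.37·(√1.36 − √0.556)/0.00340
  = 4.7400 × (1.1662 − 0.74565) / 0.00340 = 586.28 s.

586 s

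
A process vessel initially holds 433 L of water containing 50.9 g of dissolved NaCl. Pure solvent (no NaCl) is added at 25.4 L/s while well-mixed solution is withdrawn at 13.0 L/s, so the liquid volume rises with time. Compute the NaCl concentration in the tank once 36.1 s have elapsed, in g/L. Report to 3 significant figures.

Total volume: dV/dt = Q_in − Q_out = 12.400 L/s, so V(t) = 433 + 12.400 t and V(36.1) = 880.64 L.
Solute balance: dm/dt = 0 − Q_out C = −Q_out m/V(t).
dm/m = −Q_out dt/(V₀ + 12.400 t); integrating gives ln(m/m₀) = −(Q_out/(Q_in−Q_out)) ln(V/V₀).
m = m₀ (V₀/V)^(Q_out/(Q_in−Q_out)) = 50.9 × (433/880.64)^(1.0484) = 24.182 g.
C = m/V = 24.182/880.64 = 0.027459 g/L.

0.0275 g/L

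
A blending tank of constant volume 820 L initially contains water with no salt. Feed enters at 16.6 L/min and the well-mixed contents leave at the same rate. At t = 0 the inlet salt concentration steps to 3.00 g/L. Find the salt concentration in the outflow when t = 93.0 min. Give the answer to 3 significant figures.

2.54 g/L

Mass balance on the solute (V constant): V dC/dt = Q(C_in − C).
Time constant τ = V/Q = 820/16.6 = 49.398 min.
This is linear first-order; C(t) = C_in + (C₀ − C_in) e^(−t/τ).
C(93.0) = 3.00 + (0 − 3.00)·e^(−93.0/49.398) = 3.00 + (-3.0000)·0.15218 = 2.5435 g/L.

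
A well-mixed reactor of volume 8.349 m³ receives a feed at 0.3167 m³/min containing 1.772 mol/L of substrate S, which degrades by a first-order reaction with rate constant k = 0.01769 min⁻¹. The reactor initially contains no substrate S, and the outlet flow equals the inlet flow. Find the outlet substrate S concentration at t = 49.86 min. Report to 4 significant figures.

Species balance: V dC/dt = Q C_in − Q C − k V C.
dC/dt = (Q/V) C_in − (Q/V + k) C; effective rate a = Q/V + k = 0.0379327 + 0.01769 = 0.0556227 min⁻¹.
C_ss = Q C_in/(Q + kV) = 1.20844 mol/L; C(t) = C_ss + (C₀ − C_ss) e^(−a t).
C(49.86) = 1.20844 + (-1.20844)·e^(−0.0556227·49.86) = 1.20844 + (-1.20844)·0.0624526 = 1.13297 mol/L.

1.133 mol/L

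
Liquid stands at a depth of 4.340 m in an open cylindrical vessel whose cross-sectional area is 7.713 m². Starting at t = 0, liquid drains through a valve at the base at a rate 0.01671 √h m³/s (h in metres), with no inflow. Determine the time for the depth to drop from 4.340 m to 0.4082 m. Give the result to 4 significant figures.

1333 s

A dh/dt = −Q_out = −0.01671 √h.
∫ h^(−1/2) dh = −(0.01671/A) ∫ dt, giving 2√h = 2√h₀ − (0.01671/A) t.
t = 2A(√h₀ − √h)/0.01671 = 2·7.713·(√4.340 − √0.4082)/0.01671
  = 15.4260 × (2.08327 − 0.638905) / 0.01671 = 1333.38 s.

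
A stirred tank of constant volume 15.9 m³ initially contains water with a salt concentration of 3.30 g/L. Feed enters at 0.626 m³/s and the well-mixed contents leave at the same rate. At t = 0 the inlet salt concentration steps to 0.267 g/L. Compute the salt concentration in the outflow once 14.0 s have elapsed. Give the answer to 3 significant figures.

Species balance on the tank: V dC/dt = Q(C_in − C).
So dC/dt = (C_in − C)/τ with τ = V/Q = 15.9/0.626 = 25.399 s.
Solution: C(t) = C_in + (C₀ − C_in) e^(−t/τ).
C(14.0) = 0.267 + (3.30 − 0.267)·e^(−14.0/25.399) = 0.267 + (3.0330)·0.57626 = 2.0148 g/L.

2.01 g/L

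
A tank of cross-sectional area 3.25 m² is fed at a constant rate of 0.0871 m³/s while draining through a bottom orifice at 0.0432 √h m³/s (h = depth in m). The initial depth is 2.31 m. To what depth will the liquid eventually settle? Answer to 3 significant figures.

Level balance: A dh/dt = 0.0871 − 0.0432 √h. Setting dh/dt = 0:
Q_in = 0.0432 √h_ss ⇒ √h_ss = 0.0871/0.0432 = 2.0162.
h_ss = 2.0162² = 4.0651 m. (Since h₀ = 2.31 m < h_ss, the level will rise toward this value.)

4.07 m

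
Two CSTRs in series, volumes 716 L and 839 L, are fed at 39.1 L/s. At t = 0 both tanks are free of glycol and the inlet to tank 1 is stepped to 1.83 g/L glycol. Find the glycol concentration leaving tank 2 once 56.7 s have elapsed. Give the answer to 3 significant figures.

Each tank obeys Vᵢ dCᵢ/dt = Q(Cᵢ₋₁ − Cᵢ), so τᵢ = Vᵢ/Q.
τ₁ = 716/39.1 = 18.312 s; τ₂ = 839/39.1 = 21.458 s.
Tank 1: C₁ = C_in(1 − e^(−t/τ₁)). Tank 2 (τ₁ ≠ τ₂): C₂ = C_in[1 − (τ₁ e^(−t/τ₁) − τ₂ e^(−t/τ₂))/(τ₁ − τ₂)].
At t = 56.7: e^(−t/τ₁) = 0.045215, e^(−t/τ₂) = 0.071191.
C₂ = 1.83·[1 − (18.312·0.045215 − 21.458·0.071191)/(-3.1458)] = 1.83·0.77760 = 1.4230 g/L.

1.42 g/L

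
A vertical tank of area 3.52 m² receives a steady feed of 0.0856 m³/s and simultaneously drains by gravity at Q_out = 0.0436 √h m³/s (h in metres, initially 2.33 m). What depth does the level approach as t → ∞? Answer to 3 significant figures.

3.85 m

A dh/dt = Q_in − 0.0436 √h. Steady state requires inflow = outflow:
Q_in = 0.0436 √h_ss ⇒ √h_ss = 0.0856/0.0436 = 1.9633.
h_ss = 1.9633² = 3.8546 m. (Since h₀ = 2.33 m < h_ss, the level will rise toward this value.)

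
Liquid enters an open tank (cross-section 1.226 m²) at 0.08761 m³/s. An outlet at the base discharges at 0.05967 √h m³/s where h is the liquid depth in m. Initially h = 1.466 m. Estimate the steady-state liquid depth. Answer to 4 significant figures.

2.156 m

A dh/dt = Q_in − 0.05967 √h. Steady state requires inflow = outflow:
Q_in = 0.05967 √h_ss ⇒ √h_ss = 0.08761/0.05967 = 1.46824.
h_ss = 1.46824² = 2.15573 m. (Since h₀ = 1.466 m < h_ss, the level will rise toward this value.)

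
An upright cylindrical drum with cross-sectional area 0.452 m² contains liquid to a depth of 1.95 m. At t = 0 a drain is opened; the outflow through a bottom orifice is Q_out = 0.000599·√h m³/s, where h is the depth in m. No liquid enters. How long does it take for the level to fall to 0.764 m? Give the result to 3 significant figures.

788 s

With no inflow, A dh/dt = −0.000599 √h.
This is separable: 2 d(√h)/dt = −0.000599/A, so √h = √h₀ − (0.000599/(2A)) t.
t = 2A(√h₀ − √h)/0.000599 = 2·0.452·(√1.95 − √0.764)/0.000599
  = 0.90400 × (1.3964 − 0.87407) / 0.000599 = 788.33 s.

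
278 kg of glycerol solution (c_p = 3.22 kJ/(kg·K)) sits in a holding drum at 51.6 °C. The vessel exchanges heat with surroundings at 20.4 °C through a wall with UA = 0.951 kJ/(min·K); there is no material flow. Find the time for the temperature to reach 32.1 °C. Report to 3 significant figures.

Lumped-capacitance energy balance: M c_p dT/dt = UA(T_amb − T).
τ = M c_p/UA = 941.28 min; T_ss = T_amb = 20.400 °C.
T(t) = T_ss + (T₀ − T_ss)e^(−t/τ); set T = 32.1:
t = −τ ln[(T − T_ss)/(T₀ − T_ss)] = −941.28 · ln(0.37500) = 923.24 min.

923 min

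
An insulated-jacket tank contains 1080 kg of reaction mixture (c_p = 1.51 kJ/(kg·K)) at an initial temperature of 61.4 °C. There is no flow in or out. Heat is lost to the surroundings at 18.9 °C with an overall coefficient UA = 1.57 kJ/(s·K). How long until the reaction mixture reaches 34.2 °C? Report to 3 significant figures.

M c_p dT/dt = −UA(T − T_amb).
τ = M c_p/UA = 1038.7 s; T_ss = T_amb = 18.900 °C.
T(t) = T_ss + (T₀ − T_ss)e^(−t/τ); set T = 34.2:
t = −τ ln[(T − T_ss)/(T₀ − T_ss)] = −1038.7 · ln(0.36000) = 1061.2 s.

1060 s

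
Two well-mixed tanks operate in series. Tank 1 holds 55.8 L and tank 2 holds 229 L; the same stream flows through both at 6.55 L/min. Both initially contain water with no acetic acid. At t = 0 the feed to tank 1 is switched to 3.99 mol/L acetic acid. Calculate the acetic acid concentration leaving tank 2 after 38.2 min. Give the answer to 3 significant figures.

Time constants: τᵢ = Vᵢ/Q for each well-mixed tank.
τ₁ = 55.8/6.55 = 8.5191 min; τ₂ = 229/6.55 = 34.962 min.
Solving the cascade with C₁(0)=C₂(0)=0 gives C₂(t) = C_in[1 − (τ₁ e^(−t/τ₁) − τ₂ e^(−t/τ₂))/(τ₁ − τ₂)].
At t = 38.2: e^(−t/τ₁) = 0.011288, e^(−t/τ₂) = 0.33534.
C₂ = 3.99·[1 − (8.5191·0.011288 − 34.962·0.33534)/(-26.443)] = 3.99·0.56026 = 2.2355 mol/L.

2.24 mol/L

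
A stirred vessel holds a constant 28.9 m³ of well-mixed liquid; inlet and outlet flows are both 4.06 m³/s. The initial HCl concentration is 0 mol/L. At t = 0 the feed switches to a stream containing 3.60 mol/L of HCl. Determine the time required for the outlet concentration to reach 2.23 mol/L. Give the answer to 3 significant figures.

Species balance: V dC/dt = Q(C_in − C) ⇒ τ = V/Q = 7.1182 s.
C(t) = C_in + (C₀ − C_in) e^(−t/τ). Set C = 2.23 and solve for t:
e^(−t/τ) = (C − C_in)/(C₀ − C_in) = (2.23 − 3.60)/(0 − 3.60) = 0.38056
t = −τ ln(…) = 7.1182 × 0.96612 = 6.8771 s.

6.88 s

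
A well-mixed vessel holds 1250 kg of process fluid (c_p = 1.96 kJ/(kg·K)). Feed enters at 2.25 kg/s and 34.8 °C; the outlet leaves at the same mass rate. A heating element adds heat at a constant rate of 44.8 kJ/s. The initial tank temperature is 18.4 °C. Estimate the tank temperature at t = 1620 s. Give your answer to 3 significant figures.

M c_p dT/dt = ṁ c_p (T_in − T) + Q̇.
τ = M/ṁ = 555.56 s; T_ss = T_in + Q̇/(ṁ c_p) = 34.8 + 44.8/(2.25·1.96) = 44.959 °C.
This is linear first-order; T(t) = T_ss + (T₀ − T_ss) e^(−t/τ).
T(1620) = 44.959 + (-26.559)·e^(−1620/555.56) = 44.959 + (-26.559)·0.054150 = 43.521 °C.

43.5 °C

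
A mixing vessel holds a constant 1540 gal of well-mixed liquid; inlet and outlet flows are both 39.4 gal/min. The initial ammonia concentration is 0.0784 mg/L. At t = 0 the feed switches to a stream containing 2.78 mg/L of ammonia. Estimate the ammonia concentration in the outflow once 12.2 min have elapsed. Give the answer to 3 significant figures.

Unsteady species balance (constant V, well mixed): V dC/dt = Q(C_in − C).
Rewrite as dC/dt + C/τ = C_in/τ, τ = V/Q = 39.086 min.
Solution: C(t) = C_in + (C₀ − C_in) e^(−t/τ).
C(12.2) = 2.78 + (0.0784 − 2.78)·e^(−12.2/39.086) = 2.78 + (-2.7016)·0.73189 = 0.80274 mg/L.

0.803 mg/L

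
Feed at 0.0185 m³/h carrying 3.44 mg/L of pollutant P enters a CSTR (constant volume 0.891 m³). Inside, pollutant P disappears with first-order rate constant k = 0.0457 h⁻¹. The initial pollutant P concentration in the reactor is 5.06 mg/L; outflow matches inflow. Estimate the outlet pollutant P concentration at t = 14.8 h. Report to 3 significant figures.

Species balance: V dC/dt = Q C_in − Q C − k V C.
dC/dt = (Q/V) C_in − (Q/V + k) C; effective rate a = Q/V + k = 0.020763 + 0.0457 = 0.066463 h⁻¹.
C_ss = Q C_in/(Q + kV) = 1.0747 mg/L; C(t) = C_ss + (C₀ − C_ss) e^(−a t).
C(14.8) = 1.0747 + (3.9853)·e^(−0.066463·14.8) = 1.0747 + (3.9853)·0.37394 = 2.5649 mg/L.

2.56 mg/L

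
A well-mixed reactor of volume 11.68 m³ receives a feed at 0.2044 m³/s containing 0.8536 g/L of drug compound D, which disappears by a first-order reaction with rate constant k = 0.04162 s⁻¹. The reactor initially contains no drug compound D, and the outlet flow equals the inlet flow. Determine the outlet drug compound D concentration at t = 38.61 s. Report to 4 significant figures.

Accumulation = in − out − consumed: V dC/dt = Q C_in − Q C − k V C.
This is linear with rate a = Q/V + k = 0.0591200 s⁻¹.
C_ss = Q C_in/(Q + kV) = 0.252673 g/L; C(t) = C_ss + (C₀ − C_ss) e^(−a t).
C(38.61) = 0.252673 + (-0.252673)·e^(−0.0591200·38.61) = 0.252673 + (-0.252673)·0.102016 = 0.226896 g/L.

0.2269 g/L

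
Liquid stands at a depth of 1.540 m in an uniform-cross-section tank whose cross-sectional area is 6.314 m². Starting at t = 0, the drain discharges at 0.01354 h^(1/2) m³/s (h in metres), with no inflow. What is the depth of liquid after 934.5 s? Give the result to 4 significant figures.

0.05711 m

Mass balance (ρ constant): A dh/dt = −0.01354 √h.
Separate and integrate: 2(√h − √h₀) = −(0.01354/A) t.
√h = √1.540 − 0.01354·934.5/(2·6.314) = 1.24097 − 1.00199 = 0.238977.
h = 0.238977² = 0.0571102 m.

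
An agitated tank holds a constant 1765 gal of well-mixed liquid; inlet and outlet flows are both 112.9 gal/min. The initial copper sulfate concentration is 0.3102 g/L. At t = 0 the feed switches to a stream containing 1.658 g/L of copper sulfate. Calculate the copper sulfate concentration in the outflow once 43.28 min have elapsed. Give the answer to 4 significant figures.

Unsteady species balance (constant V, well mixed): V dC/dt = Q(C_in − C).
Time constant τ = V/Q = 1765/112.9 = 15.6333 min.
Solution: C(t) = C_in + (C₀ − C_in) e^(−t/τ).
C(43.28) = 1.658 + (0.3102 − 1.658)·e^(−43.28/15.6333) = 1.658 + (-1.34780)·0.0627593 = 1.57341 g/L.

1.573 g/L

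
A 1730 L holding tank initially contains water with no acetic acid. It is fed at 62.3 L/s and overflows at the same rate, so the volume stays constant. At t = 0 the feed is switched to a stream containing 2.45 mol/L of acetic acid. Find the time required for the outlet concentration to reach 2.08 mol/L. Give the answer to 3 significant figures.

Species balance: V dC/dt = Q(C_in − C) ⇒ τ = V/Q = 27.769 s.
C(t) = C_in + (C₀ − C_in) e^(−t/τ). Set C = 2.08 and solve for t:
e^(−t/τ) = (C − C_in)/(C₀ − C_in) = (2.08 − 2.45)/(0 − 2.45) = 0.15102
t = −τ ln(…) = 27.769 × 1.8903 = 52.493 s.

52.5 s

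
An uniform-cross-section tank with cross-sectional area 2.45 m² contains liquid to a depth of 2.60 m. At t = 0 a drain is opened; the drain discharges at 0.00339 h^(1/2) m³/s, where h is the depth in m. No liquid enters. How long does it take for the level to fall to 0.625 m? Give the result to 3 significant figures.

1190 s

With no inflow, A dh/dt = −0.00339 √h.
Separate and integrate: 2(√h − √h₀) = −(0.00339/A) t.
t = 2A(√h₀ − √h)/0.00339 = 2·2.45·(√2.60 − √0.625)/0.00339
  = 4.9000 × (1.6125 − 0.79057) / 0.00339 = 1188.0 s.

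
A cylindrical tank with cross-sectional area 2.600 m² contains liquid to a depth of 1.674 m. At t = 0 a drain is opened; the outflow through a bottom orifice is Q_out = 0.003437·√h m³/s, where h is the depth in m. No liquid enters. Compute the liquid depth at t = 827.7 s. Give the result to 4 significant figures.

0.5576 m

A dh/dt = −Q_out = −0.003437 √h.
This is separable: 2 d(√h)/dt = −0.003437/A, so √h = √h₀ − (0.003437/(2A)) t.
√h = √1.674 − 0.003437·827.7/(2·2.600) = 1.29383 − 0.547078 = 0.746754.
h = 0.746754² = 0.557641 m.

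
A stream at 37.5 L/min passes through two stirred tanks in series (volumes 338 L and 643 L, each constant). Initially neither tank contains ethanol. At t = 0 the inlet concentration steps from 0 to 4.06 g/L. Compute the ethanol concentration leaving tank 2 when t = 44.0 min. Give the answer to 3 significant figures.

Time constants: τᵢ = Vᵢ/Q for each well-mixed tank.
τ₁ = 338/37.5 = 9.0133 min; τ₂ = 643/37.5 = 17.147 min.
Tank 1: C₁ = C_in(1 − e^(−t/τ₁)). Tank 2 (τ₁ ≠ τ₂): C₂ = C_in[1 − (τ₁ e^(−t/τ₁) − τ₂ e^(−t/τ₂))/(τ₁ − τ₂)].
At t = 44.0: e^(−t/τ₁) = 0.0075844, e^(−t/τ₂) = 0.076835.
C₂ = 4.06·[1 − (9.0133·0.0075844 − 17.147·0.076835)/(-8.1333)] = 4.06·0.84642 = 3.4365 g/L.

3.44 g/L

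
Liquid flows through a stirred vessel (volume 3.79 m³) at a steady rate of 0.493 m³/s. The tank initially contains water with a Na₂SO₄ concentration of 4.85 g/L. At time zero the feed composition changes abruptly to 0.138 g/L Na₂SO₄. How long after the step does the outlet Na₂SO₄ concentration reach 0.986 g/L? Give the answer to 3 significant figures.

13.2 s

Mass balance on the solute (V constant): V dC/dt = Q(C_in − C), so τ = V/Q = 7.6876 s.
C(t) = C_in + (C₀ − C_in) e^(−t/τ). Set C = 0.986 and solve for t:
e^(−t/τ) = (C − C_in)/(C₀ − C_in) = (0.986 − 0.138)/(4.85 − 0.138) = 0.17997
t = −τ ln(…) = 7.6876 × 1.7150 = 13.184 s.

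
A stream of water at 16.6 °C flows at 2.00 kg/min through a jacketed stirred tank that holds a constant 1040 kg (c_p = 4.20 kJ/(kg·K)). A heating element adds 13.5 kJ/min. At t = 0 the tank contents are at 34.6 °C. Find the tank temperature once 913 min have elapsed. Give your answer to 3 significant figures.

Unsteady energy balance on the tank contents: M c_p dT/dt = ṁ c_p (T_in − T) + 13.5.
Rearrange: dT/dt = (T_ss − T)/τ with τ = M/ṁ = 520.00 min and T_ss = T_in + Q̇/(ṁ c_p) = 18.207 °C.
Solution: T(t) = T_ss + (T₀ − T_ss) e^(−t/τ).
T(913) = 18.207 + (16.393)·e^(−913/520.00) = 18.207 + (16.393)·0.17277 = 21.039 °C.

21.0 °C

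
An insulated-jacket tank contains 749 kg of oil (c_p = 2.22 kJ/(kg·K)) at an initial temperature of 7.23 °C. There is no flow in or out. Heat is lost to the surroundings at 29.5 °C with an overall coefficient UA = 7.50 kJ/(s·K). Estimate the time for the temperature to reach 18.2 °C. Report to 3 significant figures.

M c_p dT/dt = −UA(T − T_amb).
τ = M c_p/UA = 221.70 s; T_ss = T_amb = 29.500 °C.
T(t) = T_ss + (T₀ − T_ss)e^(−t/τ); set T = 18.2:
t = −τ ln[(T − T_ss)/(T₀ − T_ss)] = −221.70 · ln(0.50741) = 150.41 s.

150 s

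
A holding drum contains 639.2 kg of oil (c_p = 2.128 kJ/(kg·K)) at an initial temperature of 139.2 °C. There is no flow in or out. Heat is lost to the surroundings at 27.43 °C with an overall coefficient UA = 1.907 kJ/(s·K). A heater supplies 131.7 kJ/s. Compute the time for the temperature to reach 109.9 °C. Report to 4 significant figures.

M c_p dT/dt = −UA(T − T_amb) + Q̇.
τ = M c_p/UA = 713.276 s; T_ss = T_amb + Q̇/UA = 27.43 + 131.7/1.907 = 96.4914 °C.
T(t) = T_ss + (T₀ − T_ss)e^(−t/τ); set T = 109.9:
t = −τ ln[(T − T_ss)/(T₀ − T_ss)] = −713.276 · ln(0.313956) = 826.332 s.

826.3 s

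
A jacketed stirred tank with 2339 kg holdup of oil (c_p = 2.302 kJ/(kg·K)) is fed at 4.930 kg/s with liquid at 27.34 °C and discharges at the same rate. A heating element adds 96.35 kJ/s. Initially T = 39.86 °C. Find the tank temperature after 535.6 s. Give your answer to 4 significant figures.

M c_p dT/dt = ṁ c_p (T_in − T) + Q̇.
Rearrange: dT/dt = (T_ss − T)/τ with τ = M/ṁ = 474.442 s and T_ss = T_in + Q̇/(ṁ c_p) = 35.8298 °C.
T approaches T_ss exponentially: T(t) = T_ss + (T₀ − T_ss) e^(−t/τ).
T(535.6) = 35.8298 + (4.03016)·e^(−535.6/474.442) = 35.8298 + (4.03016)·0.323387 = 37.1331 °C.

37.13 °C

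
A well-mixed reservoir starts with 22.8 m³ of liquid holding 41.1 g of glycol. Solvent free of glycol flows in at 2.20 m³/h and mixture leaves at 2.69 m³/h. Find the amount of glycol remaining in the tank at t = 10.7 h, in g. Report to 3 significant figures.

Let m(t) be the amount of glycol. Volume: V(t) = V₀ + (Q_in − Q_out) t = 22.8 − 0.49000 t; V(10.7) = 17.557 m³.
Solute balance: dm/dt = 0 − Q_out C = −Q_out m/V(t).
dm/m = −Q_out dt/(V₀ − 0.49000 t); integrating gives ln(m/m₀) = −(Q_out/(Q_in−Q_out)) ln(V/V₀).
m = m₀ (V₀/V)^(Q_out/(Q_in−Q_out)) = 41.1 × (22.8/17.557)^(-5.4898) = 9.7912 g.

9.79 g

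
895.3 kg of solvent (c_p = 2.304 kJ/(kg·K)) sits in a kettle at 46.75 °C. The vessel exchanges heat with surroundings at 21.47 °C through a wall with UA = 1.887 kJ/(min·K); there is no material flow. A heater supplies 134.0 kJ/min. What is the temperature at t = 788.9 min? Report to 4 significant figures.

70.26 °C

M c_p dT/dt = −UA(T − T_amb) + Q̇.
dT/dt = (T_ss − T)/τ with T_ss = T_amb + Q̇/UA = 21.47 + 134.0/1.887 = 92.4822 °C, τ = M c_p/UA = 895.3·2.304/1.887 = 1093.15 min.
T approaches T_ss exponentially: T(t) = T_ss + (T₀ − T_ss) e^(−t/τ).
T(788.9) = 92.4822 + (-45.7322)·0.485937 = 70.2592 °C.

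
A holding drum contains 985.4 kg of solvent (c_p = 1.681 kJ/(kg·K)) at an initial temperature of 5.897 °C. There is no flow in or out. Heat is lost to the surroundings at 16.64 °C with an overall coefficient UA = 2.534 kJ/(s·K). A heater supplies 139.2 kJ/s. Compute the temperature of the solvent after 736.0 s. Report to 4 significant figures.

50.27 °C

Unsteady energy balance on the tank contents: M c_p dT/dt = −UA(T − T_amb) + Q̇.
dT/dt = (T_ss − T)/τ with T_ss = T_amb + Q̇/UA = 16.64 + 139.2/2.534 = 71.5729 °C, τ = M c_p/UA = 985.4·1.681/2.534 = 653.693 s.
Integrating: T(t) = T_ss + (T₀ − T_ss) e^(−t/τ).
T(736.0) = 71.5729 + (-65.6759)·0.324357 = 50.2705 °C.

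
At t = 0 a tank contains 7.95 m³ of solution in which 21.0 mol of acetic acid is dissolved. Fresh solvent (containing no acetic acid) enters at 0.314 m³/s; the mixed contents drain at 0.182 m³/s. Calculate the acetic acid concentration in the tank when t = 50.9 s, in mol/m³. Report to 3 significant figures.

Let m(t) be the amount of acetic acid. Volume: V(t) = V₀ + (Q_in − Q_out) t = 7.95 + 0.13200 t; V(50.9) = 14.669 m³.
Species balance (pure solvent in): dm/dt = −Q_out · m/V(t).
dm/m = −Q_out dt/(V₀ + 0.13200 t); integrating gives ln(m/m₀) = −(Q_out/(Q_in−Q_out)) ln(V/V₀).
m = m₀ (V₀/V)^(Q_out/(Q_in−Q_out)) = 21.0 × (7.95/14.669)^(1.3788) = 9.0245 mol.
C = m/V = 9.0245/14.669 = 0.61522 mol/m³.

0.615 mol/m³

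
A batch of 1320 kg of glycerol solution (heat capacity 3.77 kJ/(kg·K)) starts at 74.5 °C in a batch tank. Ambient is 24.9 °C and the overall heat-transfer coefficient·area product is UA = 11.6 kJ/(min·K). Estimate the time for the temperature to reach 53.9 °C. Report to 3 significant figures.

Lumped-capacitance energy balance: M c_p dT/dt = UA(T_amb − T).
τ = M c_p/UA = 429.00 min; T_ss = T_amb = 24.900 °C.
T(t) = T_ss + (T₀ − T_ss)e^(−t/τ); set T = 53.9:
t = −τ ln[(T − T_ss)/(T₀ − T_ss)] = −429.00 · ln(0.58468) = 230.24 min.

230 min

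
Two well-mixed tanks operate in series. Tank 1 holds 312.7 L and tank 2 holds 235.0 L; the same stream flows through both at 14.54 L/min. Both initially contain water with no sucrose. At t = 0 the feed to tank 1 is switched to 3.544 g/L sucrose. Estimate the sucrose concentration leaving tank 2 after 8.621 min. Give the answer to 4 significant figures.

Each tank obeys Vᵢ dCᵢ/dt = Q(Cᵢ₋₁ − Cᵢ), so τᵢ = Vᵢ/Q.
τ₁ = 312.7/14.54 = 21.5062 min; τ₂ = 235.0/14.54 = 16.1623 min.
Tank 1: C₁ = C_in(1 − e^(−t/τ₁)). Tank 2 (τ₁ ≠ τ₂): C₂ = C_in[1 − (τ₁ e^(−t/τ₁) − τ₂ e^(−t/τ₂))/(τ₁ − τ₂)].
At t = 8.621: e^(−t/τ₁) = 0.669743, e^(−t/τ₂) = 0.586606.
C₂ = 3.544·[1 − (21.5062·0.669743 − 16.1623·0.586606)/(5.34388)] = 3.544·0.0788142 = 0.279317 g/L.

0.2793 g/L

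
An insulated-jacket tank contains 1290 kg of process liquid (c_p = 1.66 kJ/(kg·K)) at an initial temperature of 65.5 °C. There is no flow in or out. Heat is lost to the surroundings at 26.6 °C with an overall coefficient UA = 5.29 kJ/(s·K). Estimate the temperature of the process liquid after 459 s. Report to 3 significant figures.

39.1 °C

M c_p dT/dt = −UA(T − T_amb).
dT/dt = (T_ss − T)/τ with T_ss = T_amb = 26.600 °C, τ = M c_p/UA = 1290·1.66/5.29 = 404.80 s.
T approaches T_ss exponentially: T(t) = T_ss + (T₀ − T_ss) e^(−t/τ).
T(459) = 26.600 + (38.900)·0.32178 = 39.117 °C.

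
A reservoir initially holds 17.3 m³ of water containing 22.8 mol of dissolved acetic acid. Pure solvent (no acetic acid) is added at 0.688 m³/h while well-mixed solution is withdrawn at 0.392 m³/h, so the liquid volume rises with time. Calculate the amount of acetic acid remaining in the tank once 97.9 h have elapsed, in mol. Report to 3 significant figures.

Total volume: dV/dt = Q_in − Q_out = 0.29600 m³/h, so V(t) = 17.3 + 0.29600 t and V(97.9) = 46.278 m³.
No acetic acid enters, so dm/dt = −Q_out · (m/V).
Separate: dm/m = −Q_out dt/V(t) ⇒ ln(m/m₀) = −(Q_out/(Q_in−Q_out)) ln(V/V₀).
m = m₀ (V₀/V)^(Q_out/(Q_in−Q_out)) = 22.8 × (17.3/46.278)^(1.3243) = 6.1945 mol.

6.19 mol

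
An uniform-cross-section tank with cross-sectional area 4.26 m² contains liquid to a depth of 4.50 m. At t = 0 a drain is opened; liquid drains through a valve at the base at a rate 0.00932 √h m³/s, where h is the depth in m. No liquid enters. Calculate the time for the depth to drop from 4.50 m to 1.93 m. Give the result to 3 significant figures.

669 s

With no inflow, A dh/dt = −0.00932 √h.
Separate and integrate: 2(√h − √h₀) = −(0.00932/A) t.
t = 2A(√h₀ − √h)/0.00932 = 2·4.26·(√4.50 − √1.93)/0.00932
  = 8.5200 × (2.1213 − 1.3892) / 0.00932 = 669.24 s.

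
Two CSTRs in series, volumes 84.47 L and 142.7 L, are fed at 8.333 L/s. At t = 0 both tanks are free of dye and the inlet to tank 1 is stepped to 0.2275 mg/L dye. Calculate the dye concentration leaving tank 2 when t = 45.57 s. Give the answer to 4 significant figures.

Species balance on tank i: dCᵢ/dt = (Cᵢ₋₁ − Cᵢ)/τᵢ with τᵢ = Vᵢ/Q.
τ₁ = 84.47/8.333 = 10.1368 s; τ₂ = 142.7/8.333 = 17.1247 s.
Tank 1: C₁ = C_in(1 − e^(−t/τ₁)). Tank 2 (τ₁ ≠ τ₂): C₂ = C_in[1 − (τ₁ e^(−t/τ₁) − τ₂ e^(−t/τ₂))/(τ₁ − τ₂)].
At t = 45.57: e^(−t/τ₁) = 0.0111591, e^(−t/τ₂) = 0.0698734.
C₂ = 0.2275·[1 − (10.1368·0.0111591 − 17.1247·0.0698734)/(-6.98788)] = 0.2275·0.844954 = 0.192227 mg/L.

0.1922 mg/L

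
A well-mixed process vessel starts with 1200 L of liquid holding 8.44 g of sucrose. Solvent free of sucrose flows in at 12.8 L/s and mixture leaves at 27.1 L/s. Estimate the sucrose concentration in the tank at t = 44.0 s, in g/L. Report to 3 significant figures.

Let m(t) be the amount of sucrose. Volume: V(t) = V₀ + (Q_in − Q_out) t = 1200 − 14.300 t; V(44.0) = 570.80 L.
Solute balance: dm/dt = 0 − Q_out C = −Q_out m/V(t).
dm/m = −Q_out dt/(V₀ − 14.300 t); integrating gives ln(m/m₀) = −(Q_out/(Q_in−Q_out)) ln(V/V₀).
m = m₀ (V₀/V)^(Q_out/(Q_in−Q_out)) = 8.44 × (1200/570.80)^(-1.8951) = 2.0644 g.
C = m/V = 2.0644/570.80 = 0.0036167 g/L.

0.00362 g/L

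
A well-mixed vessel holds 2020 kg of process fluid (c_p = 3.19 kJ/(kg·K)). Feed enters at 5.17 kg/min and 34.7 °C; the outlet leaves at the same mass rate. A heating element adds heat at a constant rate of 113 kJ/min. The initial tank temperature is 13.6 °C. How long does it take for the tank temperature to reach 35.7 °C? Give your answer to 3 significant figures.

611 min

M c_p dT/dt = ṁ c_p (T_in − T) + Q̇.
τ = M/ṁ = 390.72 min; T_ss = T_in + Q̇/(ṁ c_p) = 41.552 °C.
T(t) = T_ss + (T₀ − T_ss) e^(−t/τ). Set T = 35.7:
e^(−t/τ) = (35.7 − 41.552)/(13.6 − 41.552) = 0.20935
t = −390.72 · ln(0.20935) = 610.98 min.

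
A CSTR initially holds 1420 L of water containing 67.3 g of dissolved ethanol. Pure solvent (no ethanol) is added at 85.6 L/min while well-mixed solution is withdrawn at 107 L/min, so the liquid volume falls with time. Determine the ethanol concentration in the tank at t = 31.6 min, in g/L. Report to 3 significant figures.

0.00357 g/L

Total volume: dV/dt = Q_in − Q_out = -21.400 L/min, so V(t) = 1420 − 21.400 t and V(31.6) = 743.76 L.
Species balance (pure solvent in): dm/dt = −Q_out · m/V(t).
Separate: dm/m = −Q_out dt/V(t) ⇒ ln(m/m₀) = −(Q_out/(Q_in−Q_out)) ln(V/V₀).
m = m₀ (V₀/V)^(Q_out/(Q_in−Q_out)) = 67.3 × (1420/743.76)^(-5.0000) = 2.6530 g.
C = m/V = 2.6530/743.76 = 0.0035670 g/L.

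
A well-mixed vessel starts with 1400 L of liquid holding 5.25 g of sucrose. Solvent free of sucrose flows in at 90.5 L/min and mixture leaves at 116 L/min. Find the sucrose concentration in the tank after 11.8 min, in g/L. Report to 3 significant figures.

0.00159 g/L

Total volume: dV/dt = Q_in − Q_out = -25.500 L/min, so V(t) = 1400 − 25.500 t and V(11.8) = 1099.1 L.
Solute balance: dm/dt = 0 − Q_out C = −Q_out m/V(t).
dm/m = −Q_out dt/(V₀ − 25.500 t); integrating gives ln(m/m₀) = −(Q_out/(Q_in−Q_out)) ln(V/V₀).
m = m₀ (V₀/V)^(Q_out/(Q_in−Q_out)) = 5.25 × (1400/1099.1)^(-4.5490) = 1.7462 g.
C = m/V = 1.7462/1099.1 = 0.0015888 g/L.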